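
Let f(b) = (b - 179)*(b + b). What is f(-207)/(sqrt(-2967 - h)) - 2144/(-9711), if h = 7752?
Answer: 2144/9711 - 17756*I*sqrt(1191)/397 ≈ 0.22078 - 1543.5*I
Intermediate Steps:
f(b) = 2*b*(-179 + b) (f(b) = (-179 + b)*(2*b) = 2*b*(-179 + b))
f(-207)/(sqrt(-2967 - h)) - 2144/(-9711) = (2*(-207)*(-179 - 207))/(sqrt(-2967 - 1*7752)) - 2144/(-9711) = (2*(-207)*(-386))/(sqrt(-2967 - 7752)) - 2144*(-1/9711) = 159804/(sqrt(-10719)) + 2144/9711 = 159804/((3*I*sqrt(1191))) + 2144/9711 = 159804*(-I*sqrt(1191)/3573) + 2144/9711 = -17756*I*sqrt(1191)/397 + 2144/9711 = 2144/9711 - 17756*I*sqrt(1191)/397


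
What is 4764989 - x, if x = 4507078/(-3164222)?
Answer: 7538743765318/1582111 ≈ 4.7650e+6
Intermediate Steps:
x = -2253539/1582111 (x = 4507078*(-1/3164222) = -2253539/1582111 ≈ -1.4244)
4764989 - x = 4764989 - 1*(-2253539/1582111) = 4764989 + 2253539/1582111 = 7538743765318/1582111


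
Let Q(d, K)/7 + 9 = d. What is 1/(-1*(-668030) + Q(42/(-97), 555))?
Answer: 97/64792505 ≈ 1.4971e-6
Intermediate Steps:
Q(d, K) = -63 + 7*d
1/(-1*(-668030) + Q(42/(-97), 555)) = 1/(-1*(-668030) + (-63 + 7*(42/(-97)))) = 1/(668030 + (-63 + 7*(42*(-1/97)))) = 1/(668030 + (-63 + 7*(-42/97))) = 1/(668030 + (-63 - 294/97)) = 1/(668030 - 6405/97) = 1/(64792505/97) = 97/64792505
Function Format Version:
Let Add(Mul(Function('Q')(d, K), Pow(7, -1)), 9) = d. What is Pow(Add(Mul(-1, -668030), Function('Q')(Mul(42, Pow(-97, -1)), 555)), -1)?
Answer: Rational(97, 64792505) ≈ 1.4971e-6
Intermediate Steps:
Function('Q')(d, K) = Add(-63, Mul(7, d))
Pow(Add(Mul(-1, -668030), Function('Q')(Mul(42, Pow(-97, -1)), 555)), -1) = Pow(Add(Mul(-1, -668030), Add(-63, Mul(7, Mul(42, Pow(-97, -1))))), -1) = Pow(Add(668030, Add(-63, Mul(7, Mul(42, Rational(-1, 97))))), -1) = Pow(Add(668030, Add(-63, Mul(7, Rational(-42, 97)))), -1) = Pow(Add(668030, Add(-63, Rational(-294, 97))), -1) = Pow(Add(668030, Rational(-6405, 97)), -1) = Pow(Rational(64792505, 97), -1) = Rational(97, 64792505)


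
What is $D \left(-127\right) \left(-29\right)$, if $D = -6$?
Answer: $-22098$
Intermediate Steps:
$D \left(-127\right) \left(-29\right) = \left(-6\right) \left(-127\right) \left(-29\right) = 762 \left(-29\right) = -22098$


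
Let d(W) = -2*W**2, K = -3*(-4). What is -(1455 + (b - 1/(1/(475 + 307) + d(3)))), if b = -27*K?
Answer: -15919607/14075 ≈ -1131.1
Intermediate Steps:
K = 12
b = -324 (b = -27*12 = -324)
-(1455 + (b - 1/(1/(475 + 307) + d(3)))) = -(1455 + (-324 - 1/(1/(475 + 307) - 2*3**2))) = -(1455 + (-324 - 1/(1/782 - 2*9))) = -(1455 + (-324 - 1/(1/782 - 18))) = -(1455 + (-324 - 1/(-14075/782))) = -(1455 + (-324 - 1*(-782/14075))) = -(1455 + (-324 + 782/14075)) = -(1455 - 4559518/14075) = -1*15919607/14075 = -15919607/14075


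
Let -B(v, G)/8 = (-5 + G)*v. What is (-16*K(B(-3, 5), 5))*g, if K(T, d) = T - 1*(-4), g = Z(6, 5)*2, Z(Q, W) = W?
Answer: -640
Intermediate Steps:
g = 10 (g = 5*2 = 10)
B(v, G) = -8*v*(-5 + G) (B(v, G) = -8*(-5 + G)*v = -8*v*(-5 + G))
K(T, d) = 4 + T (K(T, d) = T + 4 = 4 + T)
(-16*K(B(-3, 5), 5))*g = -16*(4 + 8*(-3)*(5 - 1*5))*10 = -16*(4 + 8*(-3)*(5 - 5))*10 = -16*(4 + 8*(-3)*0)*10 = -16*(4 + 0)*10 = -16*4*10 = -64*10 = -640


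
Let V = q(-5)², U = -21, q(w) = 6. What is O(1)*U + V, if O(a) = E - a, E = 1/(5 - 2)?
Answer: 50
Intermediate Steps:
E = ⅓ (E = 1/3 = ⅓ ≈ 0.33333)
V = 36 (V = 6² = 36)
O(a) = ⅓ - a
O(1)*U + V = (⅓ - 1*1)*(-21) + 36 = (⅓ - 1)*(-21) + 36 = -⅔*(-21) + 36 = 14 + 36 = 50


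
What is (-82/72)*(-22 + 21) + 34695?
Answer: 1249061/36 ≈ 34696.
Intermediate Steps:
(-82/72)*(-22 + 21) + 34695 = -82*1/72*(-1) + 34695 = -41/36*(-1) + 34695 = 41/36 + 34695 = 1249061/36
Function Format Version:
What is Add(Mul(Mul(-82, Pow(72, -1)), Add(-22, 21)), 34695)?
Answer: Rational(1249061, 36) ≈ 34696.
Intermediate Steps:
Add(Mul(Mul(-82, Pow(72, -1)), Add(-22, 21)), 34695) = Add(Mul(Mul(-82, Rational(1, 72)), -1), 34695) = Add(Mul(Rational(-41, 36), -1), 34695) = Add(Rational(41, 36), 34695) = Rational(1249061, 36)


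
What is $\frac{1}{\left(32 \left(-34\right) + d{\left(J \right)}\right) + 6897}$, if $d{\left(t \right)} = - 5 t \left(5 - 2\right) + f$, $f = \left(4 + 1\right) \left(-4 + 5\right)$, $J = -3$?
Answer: $\frac{1}{5859} \approx 0.00017068$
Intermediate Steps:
$f = 5$ ($f = 5 \cdot 1 = 5$)
$d{\left(t \right)} = 5 - 15 t$ ($d{\left(t \right)} = - 5 t \left(5 - 2\right) + 5 = - 5 t 3 + 5 = - 5 \cdot 3 t + 5 = - 15 t + 5 = 5 - 15 t$)
$\frac{1}{\left(32 \left(-34\right) + d{\left(J \right)}\right) + 6897} = \frac{1}{\left(32 \left(-34\right) + \left(5 - -45\right)\right) + 6897} = \frac{1}{\left(-1088 + \left(5 + 45\right)\right) + 6897} = \frac{1}{\left(-1088 + 50\right) + 6897} = \frac{1}{-1038 + 6897} = \frac{1}{5859}$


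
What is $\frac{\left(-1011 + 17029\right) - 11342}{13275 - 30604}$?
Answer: $- \frac{4676}{17329} \approx -0.26984$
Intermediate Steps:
$\frac{\left(-1011 + 17029\right) - 11342}{13275 - 30604} = \frac{16018 - 11342}{-17329} = 4676 \left(- \frac{1}{17329}\right) = - \frac{4676}{17329}$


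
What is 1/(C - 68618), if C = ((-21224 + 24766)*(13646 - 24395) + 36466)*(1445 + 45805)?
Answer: -1/1797224315618 ≈ -5.5641e-13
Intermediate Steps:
C = -1797224247000 (C = (3542*(-10749) + 36466)*47250 = (-38072958 + 36466)*47250 = -38036492*47250 = -1797224247000)
1/(C - 68618) = 1/(-1797224247000 - 68618) = 1/(-1797224315618) = -1/1797224315618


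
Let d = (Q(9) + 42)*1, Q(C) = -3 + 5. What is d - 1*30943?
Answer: -30899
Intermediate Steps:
Q(C) = 2
d = 44 (d = (2 + 42)*1 = 44*1 = 44)
d - 1*30943 = 44 - 1*30943 = 44 - 30943 = -30899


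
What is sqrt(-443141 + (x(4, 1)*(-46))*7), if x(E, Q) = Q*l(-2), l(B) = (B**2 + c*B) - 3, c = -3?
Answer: I*sqrt(445395) ≈ 667.38*I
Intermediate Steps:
l(B) = -3 + B**2 - 3*B (l(B) = (B**2 - 3*B) - 3 = -3 + B**2 - 3*B)
x(E, Q) = 7*Q (x(E, Q) = Q*(-3 + (-2)**2 - 3*(-2)) = Q*(-3 + 4 + 6) = Q*7 = 7*Q)
sqrt(-443141 + (x(4, 1)*(-46))*7) = sqrt(-443141 + ((7*1)*(-46))*7) = sqrt(-443141 + (7*(-46))*7) = sqrt(-443141 - 322*7) = sqrt(-443141 - 2254) = sqrt(-445395) = I*sqrt(445395)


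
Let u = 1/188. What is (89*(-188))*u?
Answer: -89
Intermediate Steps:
u = 1/188 ≈ 0.0053191
(89*(-188))*u = (89*(-188))*(1/188) = -16732*1/188 = -89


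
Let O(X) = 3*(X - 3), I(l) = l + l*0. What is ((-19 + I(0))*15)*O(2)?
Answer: 855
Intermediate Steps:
I(l) = l (I(l) = l + 0 = l)
O(X) = -9 + 3*X (O(X) = 3*(-3 + X) = -9 + 3*X)
((-19 + I(0))*15)*O(2) = ((-19 + 0)*15)*(-9 + 3*2) = (-19*15)*(-9 + 6) = -285*(-3) = 855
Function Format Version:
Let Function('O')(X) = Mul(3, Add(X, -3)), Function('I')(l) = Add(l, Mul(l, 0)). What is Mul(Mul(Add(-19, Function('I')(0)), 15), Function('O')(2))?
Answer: 855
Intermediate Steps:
Function('I')(l) = l (Function('I')(l) = Add(l, 0) = l)
Function('O')(X) = Add(-9, Mul(3, X)) (Function('O')(X) = Mul(3, Add(-3, X)) = Add(-9, Mul(3, X)))
Mul(Mul(Add(-19, Function('I')(0)), 15), Function('O')(2)) = Mul(Mul(Add(-19, 0), 15), Add(-9, Mul(3, 2))) = Mul(Mul(-19, 15), Add(-9, 6)) = Mul(-285, -3) = 855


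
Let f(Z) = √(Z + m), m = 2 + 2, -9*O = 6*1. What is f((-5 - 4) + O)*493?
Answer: 493*I*√51/3 ≈ 1173.6*I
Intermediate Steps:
O = -⅔ (O = -2/3 = -⅑*6 = -⅔ ≈ -0.66667)
m = 4
f(Z) = √(4 + Z) (f(Z) = √(Z + 4) = √(4 + Z))
f((-5 - 4) + O)*493 = √(4 + ((-5 - 4) - ⅔))*493 = √(4 + (-9 - ⅔))*493 = √(4 - 29/3)*493 = √(-17/3)*493 = (I*√51/3)*493 = 493*I*√51/3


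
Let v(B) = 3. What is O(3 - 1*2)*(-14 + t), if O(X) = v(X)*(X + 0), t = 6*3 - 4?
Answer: 0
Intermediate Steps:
t = 14 (t = 18 - 4 = 14)
O(X) = 3*X (O(X) = 3*(X + 0) = 3*X)
O(3 - 1*2)*(-14 + t) = (3*(3 - 1*2))*(-14 + 14) = (3*(3 - 2))*0 = (3*1)*0 = 3*0 = 0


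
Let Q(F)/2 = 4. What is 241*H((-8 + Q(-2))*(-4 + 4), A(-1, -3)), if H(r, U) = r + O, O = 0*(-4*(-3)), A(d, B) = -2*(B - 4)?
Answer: 0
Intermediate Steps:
A(d, B) = 8 - 2*B (A(d, B) = -2*(-4 + B) = 8 - 2*B)
Q(F) = 8 (Q(F) = 2*4 = 8)
O = 0 (O = 0*12 = 0)
H(r, U) = r (H(r, U) = r + 0 = r)
241*H((-8 + Q(-2))*(-4 + 4), A(-1, -3)) = 241*((-8 + 8)*(-4 + 4)) = 241*(0*0) = 241*0 = 0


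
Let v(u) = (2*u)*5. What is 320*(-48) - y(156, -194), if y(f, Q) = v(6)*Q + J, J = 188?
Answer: -3908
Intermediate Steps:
v(u) = 10*u
y(f, Q) = 188 + 60*Q (y(f, Q) = (10*6)*Q + 188 = 60*Q + 188 = 188 + 60*Q)
320*(-48) - y(156, -194) = 320*(-48) - (188 + 60*(-194)) = -15360 - (188 - 11640) = -15360 - 1*(-11452) = -15360 + 11452 = -3908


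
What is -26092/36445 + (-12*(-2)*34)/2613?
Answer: -12813092/31743595 ≈ -0.40364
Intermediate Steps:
-26092/36445 + (-12*(-2)*34)/2613 = -26092*1/36445 + (24*34)*(1/2613) = -26092/36445 + 816*(1/2613) = -26092/36445 + 272/871 = -12813092/31743595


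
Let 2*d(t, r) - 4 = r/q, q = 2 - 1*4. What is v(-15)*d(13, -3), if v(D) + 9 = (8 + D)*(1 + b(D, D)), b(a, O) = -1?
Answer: -99/4 ≈ -24.750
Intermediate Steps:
q = -2 (q = 2 - 4 = -2)
d(t, r) = 2 - r/4 (d(t, r) = 2 + (r/(-2))/2 = 2 + (r*(-½))/2 = 2 + (-r/2)/2 = 2 - r/4)
v(D) = -9 (v(D) = -9 + (8 + D)*(1 - 1) = -9 + (8 + D)*0 = -9 + 0 = -9)
v(-15)*d(13, -3) = -9*(2 - ¼*(-3)) = -9*(2 + ¾) = -9*11/4 = -99/4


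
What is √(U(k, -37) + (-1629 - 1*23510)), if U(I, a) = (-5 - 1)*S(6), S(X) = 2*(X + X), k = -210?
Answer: I*√25283 ≈ 159.01*I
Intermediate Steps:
S(X) = 4*X (S(X) = 2*(2*X) = 4*X)
U(I, a) = -144 (U(I, a) = (-5 - 1)*(4*6) = -6*24 = -144)
√(U(k, -37) + (-1629 - 1*23510)) = √(-144 + (-1629 - 1*23510)) = √(-144 + (-1629 - 23510)) = √(-144 - 25139) = √(-25283) = I*√25283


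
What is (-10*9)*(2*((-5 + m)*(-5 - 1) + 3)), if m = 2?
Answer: -3780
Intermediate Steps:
(-10*9)*(2*((-5 + m)*(-5 - 1) + 3)) = (-10*9)*(2*((-5 + 2)*(-5 - 1) + 3)) = -180*(-3*(-6) + 3) = -180*(18 + 3) = -180*21 = -90*42 = -3780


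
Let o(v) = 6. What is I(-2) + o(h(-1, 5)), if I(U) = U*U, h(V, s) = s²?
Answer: 10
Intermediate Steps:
I(U) = U²
I(-2) + o(h(-1, 5)) = (-2)² + 6 = 4 + 6 = 10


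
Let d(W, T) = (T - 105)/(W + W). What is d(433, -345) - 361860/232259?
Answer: -208943655/100568147 ≈ -2.0776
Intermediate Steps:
d(W, T) = (-105 + T)/(2*W) (d(W, T) = (-105 + T)/((2*W)) = (-105 + T)*(1/(2*W)) = (-105 + T)/(2*W))
d(433, -345) - 361860/232259 = (1/2)*(-105 - 345)/433 - 361860/232259 = (1/2)*(1/433)*(-450) - 361860*1/232259 = -225/433 - 361860/232259 = -208943655/100568147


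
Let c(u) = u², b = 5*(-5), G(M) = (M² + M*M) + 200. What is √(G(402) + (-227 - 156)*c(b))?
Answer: 3*√9337 ≈ 289.88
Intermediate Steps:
G(M) = 200 + 2*M² (G(M) = (M² + M²) + 200 = 2*M² + 200 = 200 + 2*M²)
b = -25
√(G(402) + (-227 - 156)*c(b)) = √((200 + 2*402²) + (-227 - 156)*(-25)²) = √((200 + 2*161604) - 383*625) = √((200 + 323208) - 239375) = √(323408 - 239375) = √84033 = 3*√9337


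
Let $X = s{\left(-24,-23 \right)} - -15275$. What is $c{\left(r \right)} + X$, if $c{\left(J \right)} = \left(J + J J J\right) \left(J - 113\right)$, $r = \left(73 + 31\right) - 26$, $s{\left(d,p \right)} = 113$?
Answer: $-16596662$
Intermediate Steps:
$r = 78$ ($r = 104 - 26 = 78$)
$c{\left(J \right)} = \left(-113 + J\right) \left(J + J^{3}\right)$ ($c{\left(J \right)} = \left(J + J^{2} J\right) \left(-113 + J\right) = \left(J + J^{3}\right) \left(-113 + J\right) = \left(-113 + J\right) \left(J + J^{3}\right)$)
$X = 15388$ ($X = 113 - -15275 = 113 + 15275 = 15388$)
$c{\left(r \right)} + X = 78 \left(-113 + 78 + 78^{3} - 113 \cdot 78^{2}\right) + 15388 = 78 \left(-113 + 78 + 474552 - 687492\right) + 15388 = 78 \left(-212975\right) + 15388 = -16612050 + 15388 = -16596662$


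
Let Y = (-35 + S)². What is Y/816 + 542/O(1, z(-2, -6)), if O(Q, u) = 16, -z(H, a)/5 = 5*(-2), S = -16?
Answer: 593/16 ≈ 37.063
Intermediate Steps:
z(H, a) = 50 (z(H, a) = -25*(-2) = -5*(-10) = 50)
Y = 2601 (Y = (-35 - 16)² = (-51)² = 2601)
Y/816 + 542/O(1, z(-2, -6)) = 2601/816 + 542/16 = 2601*(1/816) + 542*(1/16) = 51/16 + 271/8 = 593/16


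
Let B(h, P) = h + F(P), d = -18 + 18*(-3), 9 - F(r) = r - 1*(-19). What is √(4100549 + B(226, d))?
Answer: √4100837 ≈ 2025.1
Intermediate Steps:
F(r) = -10 - r (F(r) = 9 - (r - 1*(-19)) = 9 - (r + 19) = 9 - (19 + r) = 9 + (-19 - r) = -10 - r)
d = -72 (d = -18 - 54 = -72)
B(h, P) = -10 + h - P (B(h, P) = h + (-10 - P) = -10 + h - P)
√(4100549 + B(226, d)) = √(4100549 + (-10 + 226 - 1*(-72))) = √(4100549 + (-10 + 226 + 72)) = √(4100549 + 288) = √4100837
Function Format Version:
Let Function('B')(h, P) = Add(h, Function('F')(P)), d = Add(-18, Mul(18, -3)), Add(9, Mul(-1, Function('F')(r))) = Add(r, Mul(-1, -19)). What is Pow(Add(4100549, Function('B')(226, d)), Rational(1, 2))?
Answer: Pow(4100837, Rational(1, 2)) ≈ 2025.1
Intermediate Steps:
Function('F')(r) = Add(-10, Mul(-1, r)) (Function('F')(r) = Add(9, Mul(-1, Add(r, Mul(-1, -19)))) = Add(9, Mul(-1, Add(r, 19))) = Add(9, Mul(-1, Add(19, r))) = Add(9, Add(-19, Mul(-1, r))) = Add(-10, Mul(-1, r)))
d = -72 (d = Add(-18, -54) = -72)
Function('B')(h, P) = Add(-10, h, Mul(-1, P)) (Function('B')(h, P) = Add(h, Add(-10, Mul(-1, P))) = Add(-10, h, Mul(-1, P)))
Pow(Add(4100549, Function('B')(226, d)), Rational(1, 2)) = Pow(Add(4100549, Add(-10, 226, Mul(-1, -72))), Rational(1, 2)) = Pow(Add(4100549, Add(-10, 226, 72)), Rational(1, 2)) = Pow(Add(4100549, 288), Rational(1, 2)) = Pow(4100837, Rational(1, 2))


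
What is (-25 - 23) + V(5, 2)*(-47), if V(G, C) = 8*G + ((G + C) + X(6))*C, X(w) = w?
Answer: -3150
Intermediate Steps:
V(G, C) = 8*G + C*(6 + C + G) (V(G, C) = 8*G + ((G + C) + 6)*C = 8*G + ((C + G) + 6)*C = 8*G + (6 + C + G)*C = 8*G + C*(6 + C + G))
(-25 - 23) + V(5, 2)*(-47) = (-25 - 23) + (2² + 6*2 + 8*5 + 2*5)*(-47) = -48 + (4 + 12 + 40 + 10)*(-47) = -48 + 66*(-47) = -48 - 3102 = -3150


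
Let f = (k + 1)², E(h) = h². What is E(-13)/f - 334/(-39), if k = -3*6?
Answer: 103117/11271 ≈ 9.1489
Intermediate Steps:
k = -18
f = 289 (f = (-18 + 1)² = (-17)² = 289)
E(-13)/f - 334/(-39) = (-13)²/289 - 334/(-39) = 169*(1/289) - 334*(-1/39) = 169/289 + 334/39 = 103117/11271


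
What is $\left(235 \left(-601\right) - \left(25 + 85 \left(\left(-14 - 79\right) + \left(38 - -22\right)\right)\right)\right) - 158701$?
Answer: $-297156$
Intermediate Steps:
$\left(235 \left(-601\right) - \left(25 + 85 \left(\left(-14 - 79\right) + \left(38 - -22\right)\right)\right)\right) - 158701 = \left(-141235 - \left(25 + 85 \left(-93 + \left(38 + 22\right)\right)\right)\right) - 158701 = \left(-141235 - \left(25 + 85 \left(-93 + 60\right)\right)\right) - 158701 = \left(-141235 - -2780\right) - 158701 = \left(-141235 + \left(2805 - 25\right)\right) - 158701 = \left(-141235 + 2780\right) - 158701 = -138455 - 158701 = -297156$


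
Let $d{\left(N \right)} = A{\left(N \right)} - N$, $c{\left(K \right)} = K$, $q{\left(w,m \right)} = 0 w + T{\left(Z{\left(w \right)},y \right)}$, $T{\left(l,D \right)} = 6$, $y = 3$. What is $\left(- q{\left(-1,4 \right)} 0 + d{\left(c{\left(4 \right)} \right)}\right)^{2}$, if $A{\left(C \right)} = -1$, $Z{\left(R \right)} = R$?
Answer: $25$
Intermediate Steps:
$q{\left(w,m \right)} = 6$ ($q{\left(w,m \right)} = 0 w + 6 = 0 + 6 = 6$)
$d{\left(N \right)} = -1 - N$
$\left(- q{\left(-1,4 \right)} 0 + d{\left(c{\left(4 \right)} \right)}\right)^{2} = \left(\left(-1\right) 6 \cdot 0 - 5\right)^{2} = \left(\left(-6\right) 0 - 5\right)^{2} = \left(0 - 5\right)^{2} = \left(-5\right)^{2} = 25$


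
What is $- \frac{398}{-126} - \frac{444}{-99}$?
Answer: $\frac{5297}{693} \approx 7.6436$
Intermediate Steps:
$- \frac{398}{-126} - \frac{444}{-99} = \left(-398\right) \left(- \frac{1}{126}\right) - - \frac{148}{33} = \frac{199}{63} + \frac{148}{33} = \frac{5297}{693}$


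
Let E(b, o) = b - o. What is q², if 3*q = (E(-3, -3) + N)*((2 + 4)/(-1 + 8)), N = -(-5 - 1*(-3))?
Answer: 16/49 ≈ 0.32653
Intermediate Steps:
N = 2 (N = -(-5 + 3) = -1*(-2) = 2)
q = 4/7 (q = (((-3 - 1*(-3)) + 2)*((2 + 4)/(-1 + 8)))/3 = (((-3 + 3) + 2)*(6/7))/3 = ((0 + 2)*(6*(⅐)))/3 = (2*(6/7))/3 = (⅓)*(12/7) = 4/7 ≈ 0.57143)
q² = (4/7)² = 16/49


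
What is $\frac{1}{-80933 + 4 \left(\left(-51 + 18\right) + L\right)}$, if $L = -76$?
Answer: $- \frac{1}{81369} \approx -1.229 \cdot 10^{-5}$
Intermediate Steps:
$\frac{1}{-80933 + 4 \left(\left(-51 + 18\right) + L\right)} = \frac{1}{-80933 + 4 \left(\left(-51 + 18\right) - 76\right)} = \frac{1}{-80933 + 4 \left(-33 - 76\right)} = \frac{1}{-80933 + 4 \left(-109\right)} = \frac{1}{-80933 - 436} = \frac{1}{-81369} = - \frac{1}{81369}$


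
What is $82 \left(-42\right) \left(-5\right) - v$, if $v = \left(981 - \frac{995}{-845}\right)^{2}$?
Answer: $- \frac{27060195724}{28561} \approx -9.4745 \cdot 10^{5}$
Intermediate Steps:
$v = \frac{27552016144}{28561}$ ($v = \left(981 - - \frac{199}{169}\right)^{2} = \left(981 + \frac{199}{169}\right)^{2} = \left(\frac{165988}{169}\right)^{2} = \frac{27552016144}{28561} \approx 9.6467 \cdot 10^{5}$)
$82 \left(-42\right) \left(-5\right) - v = 82 \left(-42\right) \left(-5\right) - \frac{27552016144}{28561} = \left(-3444\right) \left(-5\right) - \frac{27552016144}{28561} = 17220 - \frac{27552016144}{28561} = - \frac{27060195724}{28561}$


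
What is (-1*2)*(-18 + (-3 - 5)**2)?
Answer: -92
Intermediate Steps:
(-1*2)*(-18 + (-3 - 5)**2) = -2*(-18 + (-8)**2) = -2*(-18 + 64) = -2*46 = -92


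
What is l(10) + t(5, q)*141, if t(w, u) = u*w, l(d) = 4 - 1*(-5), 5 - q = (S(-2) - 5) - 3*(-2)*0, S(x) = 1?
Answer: 6354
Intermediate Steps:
q = 9 (q = 5 - ((1 - 5) - 3*(-2)*0) = 5 - (-4 + 6*0) = 5 - (-4 + 0) = 5 - 1*(-4) = 5 + 4 = 9)
l(d) = 9 (l(d) = 4 + 5 = 9)
l(10) + t(5, q)*141 = 9 + (9*5)*141 = 9 + 45*141 = 9 + 6345 = 6354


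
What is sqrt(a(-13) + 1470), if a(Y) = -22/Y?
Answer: 2*sqrt(62179)/13 ≈ 38.363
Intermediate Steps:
sqrt(a(-13) + 1470) = sqrt(-22/(-13) + 1470) = sqrt(-22*(-1/13) + 1470) = sqrt(22/13 + 1470) = sqrt(19132/13) = 2*sqrt(62179)/13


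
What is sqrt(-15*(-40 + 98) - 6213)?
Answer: 3*I*sqrt(787) ≈ 84.161*I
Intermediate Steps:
sqrt(-15*(-40 + 98) - 6213) = sqrt(-15*58 - 6213) = sqrt(-870 - 6213) = sqrt(-7083) = 3*I*sqrt(787)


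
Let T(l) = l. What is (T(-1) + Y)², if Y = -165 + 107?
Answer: 3481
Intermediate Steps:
Y = -58
(T(-1) + Y)² = (-1 - 58)² = (-59)² = 3481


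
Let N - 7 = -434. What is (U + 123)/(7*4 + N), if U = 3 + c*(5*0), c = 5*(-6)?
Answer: -6/19 ≈ -0.31579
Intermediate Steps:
N = -427 (N = 7 - 434 = -427)
c = -30
U = 3 (U = 3 - 150*0 = 3 - 30*0 = 3 + 0 = 3)
(U + 123)/(7*4 + N) = (3 + 123)/(7*4 - 427) = 126/(28 - 427) = 126/(-399) = 126*(-1/399) = -6/19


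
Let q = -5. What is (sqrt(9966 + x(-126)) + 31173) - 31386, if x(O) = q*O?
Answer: -213 + 2*sqrt(2649) ≈ -110.06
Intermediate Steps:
x(O) = -5*O
(sqrt(9966 + x(-126)) + 31173) - 31386 = (sqrt(9966 - 5*(-126)) + 31173) - 31386 = (sqrt(9966 + 630) + 31173) - 31386 = (sqrt(10596) + 31173) - 31386 = (2*sqrt(2649) + 31173) - 31386 = (31173 + 2*sqrt(2649)) - 31386 = -213 + 2*sqrt(2649)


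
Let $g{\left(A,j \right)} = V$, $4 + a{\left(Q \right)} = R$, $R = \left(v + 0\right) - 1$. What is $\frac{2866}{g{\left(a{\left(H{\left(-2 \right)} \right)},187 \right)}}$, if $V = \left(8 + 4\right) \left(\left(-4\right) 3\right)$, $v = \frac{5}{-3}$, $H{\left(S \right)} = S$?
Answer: $- \frac{1433}{72} \approx -19.903$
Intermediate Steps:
$v = - \frac{5}{3}$ ($v = 5 \left(- \frac{1}{3}\right) = - \frac{5}{3} \approx -1.6667$)
$R = - \frac{8}{3}$ ($R = \left(- \frac{5}{3} + 0\right) - 1 = - \frac{5}{3} - 1 = - \frac{8}{3} \approx -2.6667$)
$a{\left(Q \right)} = - \frac{20}{3}$ ($a{\left(Q \right)} = -4 - \frac{8}{3} = - \frac{20}{3}$)
$V = -144$ ($V = 12 \left(-12\right) = -144$)
$g{\left(A,j \right)} = -144$
$\frac{2866}{g{\left(a{\left(H{\left(-2 \right)} \right)},187 \right)}} = \frac{2866}{-144} = 2866 \left(- \frac{1}{144}\right) = - \frac{1433}{72}$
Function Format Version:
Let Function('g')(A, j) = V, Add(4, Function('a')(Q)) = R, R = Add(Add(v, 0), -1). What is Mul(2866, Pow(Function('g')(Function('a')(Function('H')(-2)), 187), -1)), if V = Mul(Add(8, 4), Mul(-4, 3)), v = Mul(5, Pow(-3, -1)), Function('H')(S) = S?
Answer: Rational(-1433, 72) ≈ -19.903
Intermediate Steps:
v = Rational(-5, 3) (v = Mul(5, Rational(-1, 3)) = Rational(-5, 3) ≈ -1.6667)
R = Rational(-8, 3) (R = Add(Add(Rational(-5, 3), 0), -1) = Add(Rational(-5, 3), -1) = Rational(-8, 3) ≈ -2.6667)
Function('a')(Q) = Rational(-20, 3) (Function('a')(Q) = Add(-4, Rational(-8, 3)) = Rational(-20, 3))
V = -144 (V = Mul(12, -12) = -144)
Function('g')(A, j) = -144
Mul(2866, Pow(Function('g')(Function('a')(Function('H')(-2)), 187), -1)) = Mul(2866, Pow(-144, -1)) = Mul(2866, Rational(-1, 144)) = Rational(-1433, 72)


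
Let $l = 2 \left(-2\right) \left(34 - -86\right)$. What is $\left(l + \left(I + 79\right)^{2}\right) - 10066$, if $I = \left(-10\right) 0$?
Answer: $-4305$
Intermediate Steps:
$I = 0$
$l = -480$ ($l = - 4 \left(34 + 86\right) = \left(-4\right) 120 = -480$)
$\left(l + \left(I + 79\right)^{2}\right) - 10066 = \left(-480 + \left(0 + 79\right)^{2}\right) - 10066 = \left(-480 + 79^{2}\right) - 10066 = \left(-480 + 6241\right) - 10066 = 5761 - 10066 = -4305$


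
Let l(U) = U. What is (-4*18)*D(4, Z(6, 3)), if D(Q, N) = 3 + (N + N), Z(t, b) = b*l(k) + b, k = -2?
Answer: 216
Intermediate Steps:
Z(t, b) = -b (Z(t, b) = b*(-2) + b = -2*b + b = -b)
D(Q, N) = 3 + 2*N
(-4*18)*D(4, Z(6, 3)) = (-4*18)*(3 + 2*(-1*3)) = -72*(3 + 2*(-3)) = -72*(3 - 6) = -72*(-3) = 216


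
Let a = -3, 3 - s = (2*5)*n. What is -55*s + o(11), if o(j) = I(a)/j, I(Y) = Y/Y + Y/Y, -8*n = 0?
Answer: -1813/11 ≈ -164.82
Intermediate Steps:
n = 0 (n = -⅛*0 = 0)
s = 3 (s = 3 - 2*5*0 = 3 - 10*0 = 3 - 1*0 = 3 + 0 = 3)
I(Y) = 2 (I(Y) = 1 + 1 = 2)
o(j) = 2/j
-55*s + o(11) = -55*3 + 2/11 = -165 + 2*(1/11) = -165 + 2/11 = -1813/11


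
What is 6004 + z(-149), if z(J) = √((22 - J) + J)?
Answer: 6004 + √22 ≈ 6008.7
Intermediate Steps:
z(J) = √22
6004 + z(-149) = 6004 + √22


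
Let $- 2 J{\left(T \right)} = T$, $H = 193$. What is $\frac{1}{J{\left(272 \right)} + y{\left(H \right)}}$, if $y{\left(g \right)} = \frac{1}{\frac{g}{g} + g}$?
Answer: $- \frac{194}{26383} \approx -0.0073532$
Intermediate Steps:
$y{\left(g \right)} = \frac{1}{1 + g}$
$J{\left(T \right)} = - \frac{T}{2}$
$\frac{1}{J{\left(272 \right)} + y{\left(H \right)}} = \frac{1}{\left(- \frac{1}{2}\right) 272 + \frac{1}{1 + 193}} = \frac{1}{-136 + \frac{1}{194}} = \frac{1}{- \frac{26383}{194}} = - \frac{194}{26383}$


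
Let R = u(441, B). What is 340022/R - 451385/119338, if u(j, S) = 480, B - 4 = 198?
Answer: 10090220159/14320560 ≈ 704.60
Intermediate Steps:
B = 202 (B = 4 + 198 = 202)
R = 480
340022/R - 451385/119338 = 340022/480 - 451385/119338 = 340022*(1/480) - 451385*1/119338 = 170011/240 - 451385/119338 = 10090220159/14320560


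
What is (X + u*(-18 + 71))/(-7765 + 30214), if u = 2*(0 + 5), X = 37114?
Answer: 12548/7483 ≈ 1.6769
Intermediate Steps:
u = 10 (u = 2*5 = 10)
(X + u*(-18 + 71))/(-7765 + 30214) = (37114 + 10*(-18 + 71))/(-7765 + 30214) = (37114 + 10*53)/22449 = (37114 + 530)*(1/22449) = 37644*(1/22449) = 12548/7483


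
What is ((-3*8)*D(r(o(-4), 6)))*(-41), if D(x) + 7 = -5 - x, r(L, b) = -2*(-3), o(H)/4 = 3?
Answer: -17712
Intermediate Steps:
o(H) = 12 (o(H) = 4*3 = 12)
r(L, b) = 6
D(x) = -12 - x (D(x) = -7 + (-5 - x) = -12 - x)
((-3*8)*D(r(o(-4), 6)))*(-41) = ((-3*8)*(-12 - 1*6))*(-41) = -24*(-12 - 6)*(-41) = -24*(-18)*(-41) = 432*(-41) = -17712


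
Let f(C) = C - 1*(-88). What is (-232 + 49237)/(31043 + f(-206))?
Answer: 9801/6185 ≈ 1.5846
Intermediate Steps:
f(C) = 88 + C (f(C) = C + 88 = 88 + C)
(-232 + 49237)/(31043 + f(-206)) = (-232 + 49237)/(31043 + (88 - 206)) = 49005/(31043 - 118) = 49005/30925 = 49005*(1/30925) = 9801/6185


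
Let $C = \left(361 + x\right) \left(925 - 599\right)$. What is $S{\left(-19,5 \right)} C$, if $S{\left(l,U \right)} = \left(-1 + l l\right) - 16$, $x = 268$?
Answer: $70538576$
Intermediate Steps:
$S{\left(l,U \right)} = -17 + l^{2}$ ($S{\left(l,U \right)} = \left(-1 + l^{2}\right) - 16 = -17 + l^{2}$)
$C = 205054$ ($C = \left(361 + 268\right) \left(925 - 599\right) = 629 \cdot 326 = 205054$)
$S{\left(-19,5 \right)} C = \left(-17 + \left(-19\right)^{2}\right) 205054 = \left(-17 + 361\right) 205054 = 344 \cdot 205054 = 70538576$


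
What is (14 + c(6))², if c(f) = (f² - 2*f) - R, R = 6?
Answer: 1024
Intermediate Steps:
c(f) = -6 + f² - 2*f (c(f) = (f² - 2*f) - 1*6 = (f² - 2*f) - 6 = -6 + f² - 2*f)
(14 + c(6))² = (14 + (-6 + 6² - 2*6))² = (14 + (-6 + 36 - 12))² = (14 + 18)² = 32² = 1024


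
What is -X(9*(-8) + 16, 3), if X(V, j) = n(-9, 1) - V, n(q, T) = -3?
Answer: -53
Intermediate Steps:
X(V, j) = -3 - V
-X(9*(-8) + 16, 3) = -(-3 - (9*(-8) + 16)) = -(-3 - (-72 + 16)) = -(-3 - 1*(-56)) = -(-3 + 56) = -1*53 = -53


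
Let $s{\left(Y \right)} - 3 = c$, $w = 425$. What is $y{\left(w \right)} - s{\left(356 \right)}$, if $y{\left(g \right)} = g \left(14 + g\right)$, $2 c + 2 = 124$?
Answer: $186511$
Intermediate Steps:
$c = 61$ ($c = -1 + \frac{1}{2} \cdot 124 = -1 + 62 = 61$)
$s{\left(Y \right)} = 64$ ($s{\left(Y \right)} = 3 + 61 = 64$)
$y{\left(w \right)} - s{\left(356 \right)} = 425 \left(14 + 425\right) - 64 = 425 \cdot 439 - 64 = 186575 - 64 = 186511$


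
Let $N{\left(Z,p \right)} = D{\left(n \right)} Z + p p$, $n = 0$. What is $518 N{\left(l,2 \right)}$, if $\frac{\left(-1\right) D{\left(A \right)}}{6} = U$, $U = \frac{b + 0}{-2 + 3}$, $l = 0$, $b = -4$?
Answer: $2072$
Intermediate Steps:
$U = -4$ ($U = \frac{-4 + 0}{-2 + 3} = - \frac{4}{1} = \left(-4\right) 1 = -4$)
$D{\left(A \right)} = 24$ ($D{\left(A \right)} = \left(-6\right) \left(-4\right) = 24$)
$N{\left(Z,p \right)} = p^{2} + 24 Z$ ($N{\left(Z,p \right)} = 24 Z + p p = 24 Z + p^{2} = p^{2} + 24 Z$)
$518 N{\left(l,2 \right)} = 518 \left(2^{2} + 24 \cdot 0\right) = 518 \left(4 + 0\right) = 518 \cdot 4 = 2072$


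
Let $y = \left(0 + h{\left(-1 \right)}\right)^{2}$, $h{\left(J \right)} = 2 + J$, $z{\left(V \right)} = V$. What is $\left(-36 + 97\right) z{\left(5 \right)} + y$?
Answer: $306$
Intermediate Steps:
$y = 1$ ($y = \left(0 + \left(2 - 1\right)\right)^{2} = \left(0 + 1\right)^{2} = 1^{2} = 1$)
$\left(-36 + 97\right) z{\left(5 \right)} + y = \left(-36 + 97\right) 5 + 1 = 61 \cdot 5 + 1 = 305 + 1 = 306$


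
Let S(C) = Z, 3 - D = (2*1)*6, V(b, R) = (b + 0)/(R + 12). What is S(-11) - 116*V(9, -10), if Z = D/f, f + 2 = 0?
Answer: -1035/2 ≈ -517.50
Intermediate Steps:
f = -2 (f = -2 + 0 = -2)
V(b, R) = b/(12 + R)
D = -9 (D = 3 - 2*1*6 = 3 - 2*6 = 3 - 1*12 = 3 - 12 = -9)
Z = 9/2 (Z = -9/(-2) = -9*(-½) = 9/2 ≈ 4.5000)
S(C) = 9/2
S(-11) - 116*V(9, -10) = 9/2 - 1044/(12 - 10) = 9/2 - 1044/2 = 9/2 - 116*9/2 = 9/2 - 522 = -1035/2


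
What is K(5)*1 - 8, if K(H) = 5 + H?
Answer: 2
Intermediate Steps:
K(5)*1 - 8 = (5 + 5)*1 - 8 = 10*1 - 8 = 10 - 8 = 2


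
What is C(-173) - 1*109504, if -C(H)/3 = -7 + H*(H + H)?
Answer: -289057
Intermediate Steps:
C(H) = 21 - 6*H**2 (C(H) = -3*(-7 + H*(H + H)) = -3*(-7 + H*(2*H)) = -3*(-7 + 2*H**2) = 21 - 6*H**2)
C(-173) - 1*109504 = (21 - 6*(-173)**2) - 1*109504 = (21 - 6*29929) - 109504 = (21 - 179574) - 109504 = -179553 - 109504 = -289057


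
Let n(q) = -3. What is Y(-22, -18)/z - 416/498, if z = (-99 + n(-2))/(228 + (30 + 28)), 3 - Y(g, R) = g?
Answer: -100087/1411 ≈ -70.933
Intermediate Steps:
Y(g, R) = 3 - g
z = -51/143 (z = (-99 - 3)/(228 + (30 + 28)) = -102/(228 + 58) = -102/286 = -102*1/286 = -51/143 ≈ -0.35664)
Y(-22, -18)/z - 416/498 = (3 - 1*(-22))/(-51/143) - 416/498 = (3 + 22)*(-143/51) - 416*1/498 = 25*(-143/51) - 208/249 = -3575/51 - 208/249 = -100087/1411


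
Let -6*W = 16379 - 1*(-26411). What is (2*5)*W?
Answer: -213950/3 ≈ -71317.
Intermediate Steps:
W = -21395/3 (W = -(16379 - 1*(-26411))/6 = -(16379 + 26411)/6 = -1/6*42790 = -21395/3 ≈ -7131.7)
(2*5)*W = (2*5)*(-21395/3) = 10*(-21395/3) = -213950/3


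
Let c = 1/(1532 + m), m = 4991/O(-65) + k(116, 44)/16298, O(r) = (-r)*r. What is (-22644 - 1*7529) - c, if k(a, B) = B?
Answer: -1590281685630768/52705453591 ≈ -30173.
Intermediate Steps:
O(r) = -r²
m = -40578709/34429525 (m = 4991/((-1*(-65)²)) + 44/16298 = 4991/((-1*4225)) + 44*(1/16298) = 4991/(-4225) + 22/8149 = 4991*(-1/4225) + 22/8149 = -4991/4225 + 22/8149 = -40578709/34429525 ≈ -1.1786)
c = 34429525/52705453591 (c = 1/(1532 - 40578709/34429525) = 1/(52705453591/34429525) = 34429525/52705453591 ≈ 0.00065324)
(-22644 - 1*7529) - c = (-22644 - 1*7529) - 1*34429525/52705453591 = (-22644 - 7529) - 34429525/52705453591 = -30173 - 34429525/52705453591 = -1590281685630768/52705453591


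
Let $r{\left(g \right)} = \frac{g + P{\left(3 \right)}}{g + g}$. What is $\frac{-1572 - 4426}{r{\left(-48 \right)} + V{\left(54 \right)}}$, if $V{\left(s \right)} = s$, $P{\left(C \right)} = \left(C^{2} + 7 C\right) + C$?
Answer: $- \frac{191936}{1733} \approx -110.75$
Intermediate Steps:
$P{\left(C \right)} = C^{2} + 8 C$
$r{\left(g \right)} = \frac{33 + g}{2 g}$ ($r{\left(g \right)} = \frac{g + 3 \left(8 + 3\right)}{g + g} = \frac{g + 3 \cdot 11}{2 g} = \left(g + 33\right) \frac{1}{2 g} = \left(33 + g\right) \frac{1}{2 g} = \frac{33 + g}{2 g}$)
$\frac{-1572 - 4426}{r{\left(-48 \right)} + V{\left(54 \right)}} = \frac{-1572 - 4426}{\frac{33 - 48}{2 \left(-48\right)} + 54} = - \frac{5998}{\frac{1}{2} \left(- \frac{1}{48}\right) \left(-15\right) + 54} = - \frac{5998}{\frac{5}{32} + 54} = - \frac{5998}{\frac{1733}{32}} = \left(-5998\right) \frac{32}{1733} = - \frac{191936}{1733}$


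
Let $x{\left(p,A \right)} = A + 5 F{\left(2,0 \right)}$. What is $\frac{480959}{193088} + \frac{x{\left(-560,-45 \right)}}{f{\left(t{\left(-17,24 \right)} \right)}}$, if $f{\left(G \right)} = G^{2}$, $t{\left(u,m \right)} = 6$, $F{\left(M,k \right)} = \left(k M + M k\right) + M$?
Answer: $\frac{2639111}{1737792} \approx 1.5187$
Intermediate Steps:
$F{\left(M,k \right)} = M + 2 M k$ ($F{\left(M,k \right)} = \left(M k + M k\right) + M = 2 M k + M = M + 2 M k$)
$x{\left(p,A \right)} = 10 + A$ ($x{\left(p,A \right)} = A + 5 \cdot 2 \left(1 + 2 \cdot 0\right) = A + 5 \cdot 2 \left(1 + 0\right) = A + 5 \cdot 2 \cdot 1 = A + 5 \cdot 2 = A + 10 = 10 + A$)
$\frac{480959}{193088} + \frac{x{\left(-560,-45 \right)}}{f{\left(t{\left(-17,24 \right)} \right)}} = \frac{480959}{193088} + \frac{10 - 45}{6^{2}} = 480959 \cdot \frac{1}{193088} - \frac{35}{36} = \frac{480959}{193088} - \frac{35}{36} = \frac{2639111}{1737792}$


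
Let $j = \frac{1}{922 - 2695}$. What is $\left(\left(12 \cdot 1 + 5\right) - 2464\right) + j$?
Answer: $- \frac{4338532}{1773} \approx -2447.0$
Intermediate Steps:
$j = - \frac{1}{1773}$ ($j = \frac{1}{-1773} = - \frac{1}{1773} \approx -0.00056402$)
$\left(\left(12 \cdot 1 + 5\right) - 2464\right) + j = \left(\left(12 \cdot 1 + 5\right) - 2464\right) - \frac{1}{1773} = \left(\left(12 + 5\right) - 2464\right) - \frac{1}{1773} = \left(17 - 2464\right) - \frac{1}{1773} = -2447 - \frac{1}{1773} = - \frac{4338532}{1773}$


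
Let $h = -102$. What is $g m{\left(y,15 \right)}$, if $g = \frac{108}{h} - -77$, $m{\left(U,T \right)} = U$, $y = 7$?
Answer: $\frac{9037}{17} \approx 531.59$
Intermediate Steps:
$g = \frac{1291}{17}$ ($g = \frac{108}{-102} - -77 = 108 \left(- \frac{1}{102}\right) + 77 = - \frac{18}{17} + 77 = \frac{1291}{17} \approx 75.941$)
$g m{\left(y,15 \right)} = \frac{1291}{17} \cdot 7 = \frac{9037}{17}$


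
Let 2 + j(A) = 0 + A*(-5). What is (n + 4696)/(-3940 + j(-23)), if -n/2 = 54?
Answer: -4588/3827 ≈ -1.1989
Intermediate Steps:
j(A) = -2 - 5*A (j(A) = -2 + (0 + A*(-5)) = -2 + (0 - 5*A) = -2 - 5*A)
n = -108 (n = -2*54 = -108)
(n + 4696)/(-3940 + j(-23)) = (-108 + 4696)/(-3940 + (-2 - 5*(-23))) = 4588/(-3940 + (-2 + 115)) = 4588/(-3940 + 113) = 4588/(-3827) = 4588*(-1/3827) = -4588/3827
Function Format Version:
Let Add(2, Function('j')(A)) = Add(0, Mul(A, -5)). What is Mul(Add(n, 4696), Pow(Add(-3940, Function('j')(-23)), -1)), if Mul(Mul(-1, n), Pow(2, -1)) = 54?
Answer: Rational(-4588, 3827) ≈ -1.1989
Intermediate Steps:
Function('j')(A) = Add(-2, Mul(-5, A)) (Function('j')(A) = Add(-2, Add(0, Mul(A, -5))) = Add(-2, Add(0, Mul(-5, A))) = Add(-2, Mul(-5, A)))
n = -108 (n = Mul(-2, 54) = -108)
Mul(Add(n, 4696), Pow(Add(-3940, Function('j')(-23)), -1)) = Mul(Add(-108, 4696), Pow(Add(-3940, Add(-2, Mul(-5, -23))), -1)) = Mul(4588, Pow(Add(-3940, Add(-2, 115)), -1)) = Mul(4588, Pow(Add(-3940, 113), -1)) = Mul(4588, Pow(-3827, -1)) = Mul(4588, Rational(-1, 3827)) = Rational(-4588, 3827)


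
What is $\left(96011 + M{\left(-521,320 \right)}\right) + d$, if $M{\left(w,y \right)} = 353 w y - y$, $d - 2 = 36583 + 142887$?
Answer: $-58576997$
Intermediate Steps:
$d = 179472$ ($d = 2 + \left(36583 + 142887\right) = 2 + 179470 = 179472$)
$M{\left(w,y \right)} = - y + 353 w y$ ($M{\left(w,y \right)} = 353 w y - y = - y + 353 w y$)
$\left(96011 + M{\left(-521,320 \right)}\right) + d = \left(96011 + 320 \left(-1 + 353 \left(-521\right)\right)\right) + 179472 = \left(96011 + 320 \left(-1 - 183913\right)\right) + 179472 = \left(96011 + 320 \left(-183914\right)\right) + 179472 = \left(96011 - 58852480\right) + 179472 = -58756469 + 179472 = -58576997$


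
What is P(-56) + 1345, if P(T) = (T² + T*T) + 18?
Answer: 7635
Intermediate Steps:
P(T) = 18 + 2*T² (P(T) = (T² + T²) + 18 = 2*T² + 18 = 18 + 2*T²)
P(-56) + 1345 = (18 + 2*(-56)²) + 1345 = (18 + 2*3136) + 1345 = (18 + 6272) + 1345 = 6290 + 1345 = 7635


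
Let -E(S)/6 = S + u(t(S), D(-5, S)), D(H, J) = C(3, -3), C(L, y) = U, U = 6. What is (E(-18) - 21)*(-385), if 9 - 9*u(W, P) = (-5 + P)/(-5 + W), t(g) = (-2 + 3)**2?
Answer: -186725/6 ≈ -31121.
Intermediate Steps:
C(L, y) = 6
D(H, J) = 6
t(g) = 1 (t(g) = 1**2 = 1)
u(W, P) = 1 - (-5 + P)/(9*(-5 + W))
E(S) = -37/6 - 6*S (E(S) = -6*(S + (-40 - 1*6 + 9*1)/(9*(-5 + 1))) = -6*(S + (1/9)*(-40 - 6 + 9)/(-4)) = -6*(S + (1/9)*(-1/4)*(-37)) = -6*(S + 37/36) = -6*(37/36 + S) = -37/6 - 6*S)
(E(-18) - 21)*(-385) = ((-37/6 - 6*(-18)) - 21)*(-385) = ((-37/6 + 108) - 21)*(-385) = (611/6 - 21)*(-385) = (485/6)*(-385) = -186725/6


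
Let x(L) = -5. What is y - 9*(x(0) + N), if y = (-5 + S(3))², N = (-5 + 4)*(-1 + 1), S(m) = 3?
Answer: 49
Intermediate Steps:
N = 0 (N = -1*0 = 0)
y = 4 (y = (-5 + 3)² = (-2)² = 4)
y - 9*(x(0) + N) = 4 - 9*(-5 + 0) = 4 - 9*(-5) = 4 - 1*(-45) = 4 + 45 = 49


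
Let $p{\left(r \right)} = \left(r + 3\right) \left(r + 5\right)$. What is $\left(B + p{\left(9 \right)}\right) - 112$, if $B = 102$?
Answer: $158$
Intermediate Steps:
$p{\left(r \right)} = \left(3 + r\right) \left(5 + r\right)$
$\left(B + p{\left(9 \right)}\right) - 112 = \left(102 + \left(15 + 9^{2} + 8 \cdot 9\right)\right) - 112 = \left(102 + \left(15 + 81 + 72\right)\right) - 112 = \left(102 + 168\right) - 112 = 270 - 112 = 158$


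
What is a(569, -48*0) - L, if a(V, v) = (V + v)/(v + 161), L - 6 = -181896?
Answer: 29284859/161 ≈ 1.8189e+5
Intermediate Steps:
L = -181890 (L = 6 - 181896 = -181890)
a(V, v) = (V + v)/(161 + v)
a(569, -48*0) - L = (569 - 48*0)/(161 - 48*0) - 1*(-181890) = (569 + 0)/(161 + 0) + 181890 = 569/161 + 181890 = 29284859/161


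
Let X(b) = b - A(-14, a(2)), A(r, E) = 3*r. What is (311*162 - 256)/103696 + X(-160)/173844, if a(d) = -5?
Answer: 1087733527/2253365928 ≈ 0.48272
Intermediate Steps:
X(b) = 42 + b (X(b) = b - 3*(-14) = b - 1*(-42) = b + 42 = 42 + b)
(311*162 - 256)/103696 + X(-160)/173844 = (311*162 - 256)/103696 + (42 - 160)/173844 = (50382 - 256)*(1/103696) - 118*1/173844 = 50126*(1/103696) - 59/86922 = 25063/51848 - 59/86922 = 1087733527/2253365928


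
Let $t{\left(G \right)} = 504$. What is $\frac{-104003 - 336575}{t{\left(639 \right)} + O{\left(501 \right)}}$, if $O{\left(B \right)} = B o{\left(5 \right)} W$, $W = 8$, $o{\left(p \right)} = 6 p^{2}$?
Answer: $- \frac{220289}{300852} \approx -0.73222$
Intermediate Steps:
$O{\left(B \right)} = 1200 B$ ($O{\left(B \right)} = B 6 \cdot 5^{2} \cdot 8 = B 6 \cdot 25 \cdot 8 = B 150 \cdot 8 = 150 B 8 = 1200 B$)
$\frac{-104003 - 336575}{t{\left(639 \right)} + O{\left(501 \right)}} = \frac{-104003 - 336575}{504 + 1200 \cdot 501} = - \frac{440578}{504 + 601200} = - \frac{440578}{601704} = \left(-440578\right) \frac{1}{601704} = - \frac{220289}{300852}$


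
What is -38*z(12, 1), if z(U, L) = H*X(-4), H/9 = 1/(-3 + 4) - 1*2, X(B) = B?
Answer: -1368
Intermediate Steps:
H = -9 (H = 9*(1/(-3 + 4) - 1*2) = 9*(1/1 - 2) = 9*(1 - 2) = 9*(-1) = -9)
z(U, L) = 36 (z(U, L) = -9*(-4) = 36)
-38*z(12, 1) = -38*36 = -1368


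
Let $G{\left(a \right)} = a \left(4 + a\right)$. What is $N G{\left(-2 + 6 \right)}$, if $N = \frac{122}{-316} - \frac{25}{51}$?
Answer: $- \frac{112976}{4029} \approx -28.041$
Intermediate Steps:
$N = - \frac{7061}{8058}$ ($N = 122 \left(- \frac{1}{316}\right) - \frac{25}{51} = - \frac{61}{158} - \frac{25}{51} = - \frac{7061}{8058} \approx -0.87627$)
$N G{\left(-2 + 6 \right)} = - \frac{7061 \left(-2 + 6\right) \left(4 + \left(-2 + 6\right)\right)}{8058} = - \frac{7061 \cdot 4 \left(4 + 4\right)}{8058} = - \frac{7061 \cdot 4 \cdot 8}{8058} = \left(- \frac{7061}{8058}\right) 32 = - \frac{112976}{4029}$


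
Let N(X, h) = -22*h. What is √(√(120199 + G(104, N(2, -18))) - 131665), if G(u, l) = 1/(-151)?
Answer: √(-3002093665 + 1812*√19032342)/151 ≈ 362.38*I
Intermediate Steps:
G(u, l) = -1/151
√(√(120199 + G(104, N(2, -18))) - 131665) = √(√(120199 - 1/151) - 131665) = √(√(18150048/151) - 131665) = √(12*√19032342/151 - 131665) = √(-131665 + 12*√19032342/151)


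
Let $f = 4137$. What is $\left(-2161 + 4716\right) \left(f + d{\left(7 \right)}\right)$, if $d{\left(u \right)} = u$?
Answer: $10587920$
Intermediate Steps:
$\left(-2161 + 4716\right) \left(f + d{\left(7 \right)}\right) = \left(-2161 + 4716\right) \left(4137 + 7\right) = 2555 \cdot 4144 = 10587920$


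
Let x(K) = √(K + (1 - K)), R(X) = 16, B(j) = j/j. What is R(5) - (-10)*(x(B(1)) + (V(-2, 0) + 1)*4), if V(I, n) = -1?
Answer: 26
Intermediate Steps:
B(j) = 1
x(K) = 1 (x(K) = √1 = 1)
R(5) - (-10)*(x(B(1)) + (V(-2, 0) + 1)*4) = 16 - (-10)*(1 + (-1 + 1)*4) = 16 - (-10)*(1 + 0*4) = 16 - (-10)*(1 + 0) = 16 - (-10) = 16 - 1*(-10) = 16 + 10 = 26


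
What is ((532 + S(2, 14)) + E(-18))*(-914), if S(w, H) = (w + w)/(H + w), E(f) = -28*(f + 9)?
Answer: -1433609/2 ≈ -7.1680e+5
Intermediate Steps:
E(f) = -252 - 28*f (E(f) = -28*(9 + f) = -252 - 28*f)
S(w, H) = 2*w/(H + w) (S(w, H) = (2*w)/(H + w) = 2*w/(H + w))
((532 + S(2, 14)) + E(-18))*(-914) = ((532 + 2*2/(14 + 2)) + (-252 - 28*(-18)))*(-914) = ((532 + 2*2/16) + (-252 + 504))*(-914) = ((532 + 2*2*(1/16)) + 252)*(-914) = ((532 + ¼) + 252)*(-914) = (2129/4 + 252)*(-914) = (3137/4)*(-914) = -1433609/2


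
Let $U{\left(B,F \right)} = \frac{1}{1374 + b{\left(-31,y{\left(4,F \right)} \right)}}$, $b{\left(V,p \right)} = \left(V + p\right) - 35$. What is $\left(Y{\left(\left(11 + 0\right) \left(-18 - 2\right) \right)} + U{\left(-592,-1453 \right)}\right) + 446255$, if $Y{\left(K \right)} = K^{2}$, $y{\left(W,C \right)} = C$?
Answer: $\frac{71724974}{145} \approx 4.9466 \cdot 10^{5}$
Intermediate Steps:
$b{\left(V,p \right)} = -35 + V + p$
$U{\left(B,F \right)} = \frac{1}{1308 + F}$ ($U{\left(B,F \right)} = \frac{1}{1374 - \left(66 - F\right)} = \frac{1}{1374 + \left(-66 + F\right)} = \frac{1}{1308 + F}$)
$\left(Y{\left(\left(11 + 0\right) \left(-18 - 2\right) \right)} + U{\left(-592,-1453 \right)}\right) + 446255 = \left(\left(\left(11 + 0\right) \left(-18 - 2\right)\right)^{2} + \frac{1}{1308 - 1453}\right) + 446255 = \left(\left(11 \left(-20\right)\right)^{2} + \frac{1}{-145}\right) + 446255 = \left(\left(-220\right)^{2} - \frac{1}{145}\right) + 446255 = \left(48400 - \frac{1}{145}\right) + 446255 = \frac{7017999}{145} + 446255 = \frac{71724974}{145}$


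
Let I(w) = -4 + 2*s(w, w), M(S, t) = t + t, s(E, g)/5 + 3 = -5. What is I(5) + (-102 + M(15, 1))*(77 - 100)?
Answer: 2216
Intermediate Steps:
s(E, g) = -40 (s(E, g) = -15 + 5*(-5) = -15 - 25 = -40)
M(S, t) = 2*t
I(w) = -84 (I(w) = -4 + 2*(-40) = -4 - 80 = -84)
I(5) + (-102 + M(15, 1))*(77 - 100) = -84 + (-102 + 2*1)*(77 - 100) = -84 + (-102 + 2)*(-23) = -84 - 100*(-23) = -84 + 2300 = 2216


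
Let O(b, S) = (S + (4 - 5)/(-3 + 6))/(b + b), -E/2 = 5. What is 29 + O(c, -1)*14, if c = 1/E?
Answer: 367/3 ≈ 122.33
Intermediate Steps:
E = -10 (E = -2*5 = -10)
c = -⅒ (c = 1/(-10) = -⅒ ≈ -0.10000)
O(b, S) = (-⅓ + S)/(2*b) (O(b, S) = (S - 1/3)/((2*b)) = (S - 1*⅓)*(1/(2*b)) = (S - ⅓)*(1/(2*b)) = (-⅓ + S)*(1/(2*b)) = (-⅓ + S)/(2*b))
29 + O(c, -1)*14 = 29 + ((-1 + 3*(-1))/(6*(-⅒)))*14 = 29 + ((⅙)*(-10)*(-1 - 3))*14 = 29 + ((⅙)*(-10)*(-4))*14 = 29 + (20/3)*14 = 29 + 280/3 = 367/3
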